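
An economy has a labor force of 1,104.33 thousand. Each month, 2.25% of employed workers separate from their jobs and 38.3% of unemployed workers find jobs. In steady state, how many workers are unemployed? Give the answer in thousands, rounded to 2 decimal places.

Steady-state unemployment rate u* = s/(s+f) = 2.25/(2.25+38.3) = 0.055487.
Unemployed = u* × labor force = 0.055487 × 1,104.33 ≈ 61.28 thousand.

About 61.28 thousand are unemployed in steady state.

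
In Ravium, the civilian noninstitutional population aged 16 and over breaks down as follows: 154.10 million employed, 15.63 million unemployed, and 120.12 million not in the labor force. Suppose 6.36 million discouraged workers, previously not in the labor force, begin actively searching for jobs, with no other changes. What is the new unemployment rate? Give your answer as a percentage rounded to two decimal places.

New unemployment rate ≈ 12.49%.

Initially, labor force = 154.10 + 15.63 = 169.73 million, so u = 15.63/169.73 = 9.21%.
After the change, unemployed and labor force both rise by 6.36 → E = 154.10, U = 21.99, labor force = 176.09 million.
New unemployment rate = 21.99 / 176.09 = 12.49%.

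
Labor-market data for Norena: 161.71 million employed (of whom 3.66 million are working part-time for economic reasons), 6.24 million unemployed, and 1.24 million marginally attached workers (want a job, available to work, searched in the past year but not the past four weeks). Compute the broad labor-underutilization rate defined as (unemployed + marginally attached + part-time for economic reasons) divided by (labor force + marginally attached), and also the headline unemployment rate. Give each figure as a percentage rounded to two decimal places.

Broad underutilization rate ≈ 6.58%; headline unemployment rate ≈ 3.72%.

Labor force = 161.71 + 6.24 = 167.95 million.
Numerator = 6.24 + 1.24 + 3.66 = 11.14 million.
Denominator = 167.95 + 1.24 = 169.19 million.
Broad rate = 11.14 / 169.19 = 6.58%.
Headline unemployment rate = 6.24 / 167.95 = 3.72%.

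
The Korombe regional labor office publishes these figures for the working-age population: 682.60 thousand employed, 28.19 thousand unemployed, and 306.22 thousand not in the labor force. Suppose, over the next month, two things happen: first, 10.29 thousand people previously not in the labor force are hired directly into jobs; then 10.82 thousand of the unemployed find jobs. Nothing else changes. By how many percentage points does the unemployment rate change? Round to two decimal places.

Initially, labor force = 682.60 + 28.19 = 710.79 thousand, so u = 28.19/710.79 = 3.97%.
After the first change, employed and labor force both rise by 10.29; unemployed unchanged → E = 692.89, U = 28.19, labor force = 721.08 thousand.
After the second change, unemployed falls and employed rises by 10.82; labor force unchanged → E = 703.71, U = 17.37, labor force = 721.08 thousand.
New unemployment rate = 17.37 / 721.08 = 2.41%.
Change = 2.41% − 3.97% = −1.56 percentage points.

The unemployment rate changes by −1.56 percentage points.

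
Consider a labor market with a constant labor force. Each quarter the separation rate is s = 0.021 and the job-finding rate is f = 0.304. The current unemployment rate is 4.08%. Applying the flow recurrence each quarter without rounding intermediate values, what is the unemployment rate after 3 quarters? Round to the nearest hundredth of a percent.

With a fixed labor force, u_{t+1} = u_t + s·(1−u_t) − f·u_t = u_t·(1−s−f) + s.
Here 1−s−f = 0.675 and s = 0.021.
u_1 = 0.040800 × 0.675 + 0.021 = 0.048540.
u_2 = 0.048540 × 0.675 + 0.021 = 0.053765.
u_3 = 0.053765 × 0.675 + 0.021 = 0.057291.

Unemployment rate after three quarters ≈ 5.73%.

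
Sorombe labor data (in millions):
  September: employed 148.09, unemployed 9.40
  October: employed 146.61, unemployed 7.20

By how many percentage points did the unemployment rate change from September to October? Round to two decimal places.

September: labor force = 148.09 + 9.40 = 157.49; u = 9.40/157.49 = 5.97%.
October: labor force = 146.61 + 7.20 = 153.81; u = 7.20/153.81 = 4.68%.
Change = 4.68% − 5.97% = −1.29 pp.

The unemployment rate changed by −1.29 percentage points.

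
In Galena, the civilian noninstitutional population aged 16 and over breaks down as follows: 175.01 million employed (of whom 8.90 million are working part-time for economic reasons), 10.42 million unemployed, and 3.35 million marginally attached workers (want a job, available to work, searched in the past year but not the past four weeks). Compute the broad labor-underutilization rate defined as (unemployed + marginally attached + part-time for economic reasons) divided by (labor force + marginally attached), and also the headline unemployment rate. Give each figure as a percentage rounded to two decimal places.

Labor force = 175.01 + 10.42 = 185.43 million.
Numerator = 10.42 + 3.35 + 8.90 = 22.67 million.
Denominator = 185.43 + 3.35 = 188.78 million.
Broad rate = 22.67 / 188.78 = 12.01%.
Headline unemployment rate = 10.42 / 185.43 = 5.62%.

Broad underutilization rate ≈ 12.01%; headline unemployment rate ≈ 5.62%.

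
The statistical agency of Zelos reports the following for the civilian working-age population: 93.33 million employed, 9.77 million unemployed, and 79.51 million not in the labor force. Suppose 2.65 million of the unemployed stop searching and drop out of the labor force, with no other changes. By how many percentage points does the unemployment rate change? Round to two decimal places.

Initially, labor force = 93.33 + 9.77 = 103.10 million, so u = 9.77/103.10 = 9.48%.
After the change, unemployed and labor force both fall by 2.65 → E = 93.33, U = 7.12, labor force = 100.45 million.
New unemployment rate = 7.12 / 100.45 = 7.09%.
Change = 7.09% − 9.48% = −2.39 percentage points.

The unemployment rate changes by −2.39 percentage points.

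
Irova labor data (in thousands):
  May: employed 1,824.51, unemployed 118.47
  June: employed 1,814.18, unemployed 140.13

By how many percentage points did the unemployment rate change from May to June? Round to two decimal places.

May: labor force = 1,824.51 + 118.47 = 1,942.98; u = 118.47/1,942.98 = 6.10%.
June: labor force = 1,814.18 + 140.13 = 1,954.31; u = 140.13/1,954.31 = 7.17%.
Change = 7.17% − 6.10% = +1.07 pp.

The unemployment rate changed by +1.07 percentage points.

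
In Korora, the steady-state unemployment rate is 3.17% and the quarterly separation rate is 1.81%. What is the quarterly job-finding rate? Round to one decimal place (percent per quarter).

From u* = s/(s+f): f = s·(1−u)/u.
f = 1.81 × (1 − 0.0317) / 0.0317 = 1.7526 / 0.0317 ≈ 55.3% per quarter.

Job-finding rate ≈ 55.3% per quarter.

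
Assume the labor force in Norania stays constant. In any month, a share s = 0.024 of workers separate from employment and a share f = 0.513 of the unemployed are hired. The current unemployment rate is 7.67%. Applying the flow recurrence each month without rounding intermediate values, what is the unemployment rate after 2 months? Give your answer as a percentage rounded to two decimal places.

With a fixed labor force, u_{t+1} = u_t + s·(1−u_t) − f·u_t = u_t·(1−s−f) + s.
Here 1−s−f = 0.463 and s = 0.024.
u_1 = 0.076700 × 0.463 + 0.024 = 0.059512.
u_2 = 0.059512 × 0.463 + 0.024 = 0.051554.

Unemployment rate after two months ≈ 5.16%.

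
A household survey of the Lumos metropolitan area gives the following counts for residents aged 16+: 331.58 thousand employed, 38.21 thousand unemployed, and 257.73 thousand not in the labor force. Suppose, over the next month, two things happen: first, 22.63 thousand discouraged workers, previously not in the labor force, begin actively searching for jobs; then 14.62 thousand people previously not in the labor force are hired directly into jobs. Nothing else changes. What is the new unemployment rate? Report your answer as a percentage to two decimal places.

Initially, labor force = 331.58 + 38.21 = 369.79 thousand, so u = 38.21/369.79 = 10.33%.
After the first change, unemployed and labor force both rise by 22.63 → E = 331.58, U = 60.84, labor force = 392.42 thousand.
After the second change, employed and labor force both rise by 14.62; unemployed unchanged → E = 346.20, U = 60.84, labor force = 407.04 thousand.
New unemployment rate = 60.84 / 407.04 = 14.95%.

New unemployment rate ≈ 14.95%.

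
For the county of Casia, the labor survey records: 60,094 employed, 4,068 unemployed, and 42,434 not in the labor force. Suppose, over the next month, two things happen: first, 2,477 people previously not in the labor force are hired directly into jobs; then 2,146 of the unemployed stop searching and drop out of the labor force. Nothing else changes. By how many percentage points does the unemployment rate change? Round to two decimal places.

Initially, labor force = 60,094 + 4,068 = 64,162, so u = 4,068/64,162 = 6.34%.
After the first change, employed and labor force both rise by 2,477; unemployed unchanged → E = 62,571, U = 4,068, labor force = 66,639.
After the second change, unemployed and labor force both fall by 2,146 → E = 62,571, U = 1,922, labor force = 64,493.
New unemployment rate = 1,922 / 64,493 = 2.98%.
Change = 2.98% − 6.34% = −3.36 percentage points.

The unemployment rate changes by −3.36 percentage points.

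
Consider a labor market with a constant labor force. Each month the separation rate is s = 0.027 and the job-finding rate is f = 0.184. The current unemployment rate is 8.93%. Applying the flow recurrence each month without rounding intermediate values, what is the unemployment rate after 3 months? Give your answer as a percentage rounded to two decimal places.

Unemployment rate after three months ≈ 10.90%.

With a fixed labor force, u_{t+1} = u_t + s·(1−u_t) − f·u_t = u_t·(1−s−f) + s.
Here 1−s−f = 0.789 and s = 0.027.
u_1 = 0.089300 × 0.789 + 0.027 = 0.097458.
u_2 = 0.097458 × 0.789 + 0.027 = 0.103894.
u_3 = 0.103894 × 0.789 + 0.027 = 0.108972.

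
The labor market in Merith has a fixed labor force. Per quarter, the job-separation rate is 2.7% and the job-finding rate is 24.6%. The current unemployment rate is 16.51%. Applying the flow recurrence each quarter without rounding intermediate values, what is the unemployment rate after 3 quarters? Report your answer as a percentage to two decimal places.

Unemployment rate after three quarters ≈ 12.43%.

With a fixed labor force, u_{t+1} = u_t + s·(1−u_t) − f·u_t = u_t·(1−s−f) + s.
Here 1−s−f = 0.727 and s = 0.027.
u_1 = 0.165100 × 0.727 + 0.027 = 0.147028.
u_2 = 0.147028 × 0.727 + 0.027 = 0.133889.
u_3 = 0.133889 × 0.727 + 0.027 = 0.124337.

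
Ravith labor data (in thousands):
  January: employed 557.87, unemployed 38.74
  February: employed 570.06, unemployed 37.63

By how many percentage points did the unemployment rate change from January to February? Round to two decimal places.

January: labor force = 557.87 + 38.74 = 596.61; u = 38.74/596.61 = 6.49%.
February: labor force = 570.06 + 37.63 = 607.69; u = 37.63/607.69 = 6.19%.
Change = 6.19% − 6.49% = −0.30 pp.

The unemployment rate changed by −0.30 percentage points.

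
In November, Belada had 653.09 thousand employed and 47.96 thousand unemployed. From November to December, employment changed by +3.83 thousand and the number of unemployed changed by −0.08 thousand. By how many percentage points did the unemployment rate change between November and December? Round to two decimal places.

The unemployment rate changed by −0.05 percentage points.

November: labor force = 653.09 + 47.96 = 701.05; u = 47.96/701.05 = 6.84%.
December: labor force = 656.92 + 47.88 = 704.80; u = 47.88/704.80 = 6.79%.
Change = 6.79% − 6.84% = −0.05 pp.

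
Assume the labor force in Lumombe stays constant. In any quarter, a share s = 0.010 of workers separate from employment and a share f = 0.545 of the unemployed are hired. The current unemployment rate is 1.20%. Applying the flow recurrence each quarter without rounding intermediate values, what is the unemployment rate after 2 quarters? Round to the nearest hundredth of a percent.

With a fixed labor force, u_{t+1} = u_t + s·(1−u_t) − f·u_t = u_t·(1−s−f) + s.
Here 1−s−f = 0.445 and s = 0.010.
u_1 = 0.012000 × 0.445 + 0.010 = 0.015340.
u_2 = 0.015340 × 0.445 + 0.010 = 0.016826.

Unemployment rate after two quarters ≈ 1.68%.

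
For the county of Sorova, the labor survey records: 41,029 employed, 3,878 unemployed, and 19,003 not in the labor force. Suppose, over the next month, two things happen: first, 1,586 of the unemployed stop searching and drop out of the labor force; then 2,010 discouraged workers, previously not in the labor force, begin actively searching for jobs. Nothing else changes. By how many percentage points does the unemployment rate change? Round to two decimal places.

The unemployment rate changes by +0.85 percentage points.

Initially, labor force = 41,029 + 3,878 = 44,907, so u = 3,878/44,907 = 8.64%.
After the first change, unemployed and labor force both fall by 1,586 → E = 41,029, U = 2,292, labor force = 43,321.
After the second change, unemployed and labor force both rise by 2,010 → E = 41,029, U = 4,302, labor force = 45,331.
New unemployment rate = 4,302 / 45,331 = 9.49%.
Change = 9.49% − 8.64% = +0.85 percentage points.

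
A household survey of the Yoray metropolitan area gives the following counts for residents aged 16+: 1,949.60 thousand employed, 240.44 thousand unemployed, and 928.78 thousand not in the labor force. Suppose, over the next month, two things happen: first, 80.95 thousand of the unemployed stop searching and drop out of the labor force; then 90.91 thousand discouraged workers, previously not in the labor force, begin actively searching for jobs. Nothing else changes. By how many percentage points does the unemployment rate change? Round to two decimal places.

The unemployment rate changes by +0.40 percentage points.

Initially, labor force = 1,949.60 + 240.44 = 2,190.04 thousand, so u = 240.44/2,190.04 = 10.98%.
After the first change, unemployed and labor force both fall by 80.95 → E = 1,949.60, U = 159.49, labor force = 2,109.09 thousand.
After the second change, unemployed and labor force both rise by 90.91 → E = 1,949.60, U = 250.40, labor force = 2,200.00 thousand.
New unemployment rate = 250.40 / 2,200.00 = 11.38%.
Change = 11.38% − 10.98% = +0.40 percentage points.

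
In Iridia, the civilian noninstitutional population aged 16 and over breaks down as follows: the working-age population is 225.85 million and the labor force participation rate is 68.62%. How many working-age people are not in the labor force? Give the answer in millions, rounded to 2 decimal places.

About 70.87 million are not in the labor force.

Share not in the labor force = 1 − 0.6862 = 0.3138.
Not in labor force = 0.3138 × 225.85 ≈ 70.87 million.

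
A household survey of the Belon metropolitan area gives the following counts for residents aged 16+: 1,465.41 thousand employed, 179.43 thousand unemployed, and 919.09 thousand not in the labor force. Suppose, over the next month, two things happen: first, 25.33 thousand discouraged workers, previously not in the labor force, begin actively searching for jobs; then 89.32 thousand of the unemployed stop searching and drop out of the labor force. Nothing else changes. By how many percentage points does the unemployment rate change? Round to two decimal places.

Initially, labor force = 1,465.41 + 179.43 = 1,644.84 thousand, so u = 179.43/1,644.84 = 10.91%.
After the first change, unemployed and labor force both rise by 25.33 → E = 1,465.41, U = 204.76, labor force = 1,670.17 thousand.
After the second change, unemployed and labor force both fall by 89.32 → E = 1,465.41, U = 115.44, labor force = 1,580.85 thousand.
New unemployment rate = 115.44 / 1,580.85 = 7.30%.
Change = 7.30% − 10.91% = −3.61 percentage points.

The unemployment rate changes by −3.61 percentage points.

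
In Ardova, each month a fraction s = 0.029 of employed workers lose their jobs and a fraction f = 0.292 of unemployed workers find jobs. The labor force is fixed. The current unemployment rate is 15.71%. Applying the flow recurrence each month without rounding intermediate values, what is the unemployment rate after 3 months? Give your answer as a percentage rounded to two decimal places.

With a fixed labor force, u_{t+1} = u_t + s·(1−u_t) − f·u_t = u_t·(1−s−f) + s.
Here 1−s−f = 0.679 and s = 0.029.
u_1 = 0.157100 × 0.679 + 0.029 = 0.135671.
u_2 = 0.135671 × 0.679 + 0.029 = 0.121121.
u_3 = 0.121121 × 0.679 + 0.029 = 0.111241.

Unemployment rate after three months ≈ 11.12%.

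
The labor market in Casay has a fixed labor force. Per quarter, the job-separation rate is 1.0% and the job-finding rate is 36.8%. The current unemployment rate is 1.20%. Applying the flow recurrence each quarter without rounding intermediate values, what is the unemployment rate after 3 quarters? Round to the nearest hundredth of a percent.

With a fixed labor force, u_{t+1} = u_t + s·(1−u_t) − f·u_t = u_t·(1−s−f) + s.
Here 1−s−f = 0.622 and s = 0.010.
u_1 = 0.012000 × 0.622 + 0.010 = 0.017464.
u_2 = 0.017464 × 0.622 + 0.010 = 0.020863.
u_3 = 0.020863 × 0.622 + 0.010 = 0.022977.

Unemployment rate after three quarters ≈ 2.30%.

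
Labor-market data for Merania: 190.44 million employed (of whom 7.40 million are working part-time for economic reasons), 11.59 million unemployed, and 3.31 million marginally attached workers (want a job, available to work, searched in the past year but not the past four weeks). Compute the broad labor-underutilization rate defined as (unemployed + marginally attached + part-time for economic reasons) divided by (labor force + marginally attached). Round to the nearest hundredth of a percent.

Broad underutilization rate ≈ 10.86%.

Labor force = 190.44 + 11.59 = 202.03 million.
Numerator = 11.59 + 3.31 + 7.40 = 22.30 million.
Denominator = 202.03 + 3.31 = 205.34 million.
Broad rate = 22.30 / 205.34 = 10.86%.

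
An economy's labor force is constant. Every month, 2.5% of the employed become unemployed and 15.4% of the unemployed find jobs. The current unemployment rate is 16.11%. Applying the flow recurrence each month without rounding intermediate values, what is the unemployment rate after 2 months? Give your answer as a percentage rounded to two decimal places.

Unemployment rate after two months ≈ 15.41%.

With a fixed labor force, u_{t+1} = u_t + s·(1−u_t) − f·u_t = u_t·(1−s−f) + s.
Here 1−s−f = 0.821 and s = 0.025.
u_1 = 0.161100 × 0.821 + 0.025 = 0.157263.
u_2 = 0.157263 × 0.821 + 0.025 = 0.154113.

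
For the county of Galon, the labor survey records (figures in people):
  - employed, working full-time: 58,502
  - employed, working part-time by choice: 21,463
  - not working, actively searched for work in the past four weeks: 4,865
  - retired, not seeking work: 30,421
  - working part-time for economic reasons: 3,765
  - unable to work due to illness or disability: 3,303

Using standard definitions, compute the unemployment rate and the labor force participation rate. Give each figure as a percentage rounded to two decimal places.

Employed = 58,502 + 21,463 + 3,765 = 83,730 (anyone who worked, including part-time for economic reasons, counts as employed).
Unemployed = 4,865.
Labor force = 83,730 + 4,865 = 88,595.
Not in labor force = 30,421 + 3,303 = 33,724 (those not working and not actively searching are outside the labor force).
Civilian working-age population = 88,595 + 33,724 = 122,319.
Unemployment rate = 4,865 / 88,595 = 5.49%.
Labor force participation rate = 88,595 / 122,319 = 72.43%.

Unemployment rate ≈ 5.49%; labor force participation rate ≈ 72.43%.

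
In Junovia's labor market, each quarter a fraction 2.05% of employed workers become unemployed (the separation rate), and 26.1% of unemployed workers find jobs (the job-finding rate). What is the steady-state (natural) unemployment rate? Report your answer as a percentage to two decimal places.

At steady state the flows balance: s·E = f·U, so U/(E+U) = s/(s+f).
u* = 2.05 / (2.05 + 26.1) = 2.05 / 28.15 = 7.28%.

Steady-state unemployment rate ≈ 7.28%.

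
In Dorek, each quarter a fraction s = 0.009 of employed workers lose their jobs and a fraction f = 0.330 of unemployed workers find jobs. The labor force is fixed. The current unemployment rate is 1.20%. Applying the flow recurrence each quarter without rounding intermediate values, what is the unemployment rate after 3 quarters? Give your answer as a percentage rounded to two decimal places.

With a fixed labor force, u_{t+1} = u_t + s·(1−u_t) − f·u_t = u_t·(1−s−f) + s.
Here 1−s−f = 0.661 and s = 0.009.
u_1 = 0.012000 × 0.661 + 0.009 = 0.016932.
u_2 = 0.016932 × 0.661 + 0.009 = 0.020192.
u_3 = 0.020192 × 0.661 + 0.009 = 0.022347.

Unemployment rate after three quarters ≈ 2.23%.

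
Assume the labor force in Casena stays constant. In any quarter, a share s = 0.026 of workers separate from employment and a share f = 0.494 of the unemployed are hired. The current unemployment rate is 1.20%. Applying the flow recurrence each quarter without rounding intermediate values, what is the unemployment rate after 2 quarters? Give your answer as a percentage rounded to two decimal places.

With a fixed labor force, u_{t+1} = u_t + s·(1−u_t) − f·u_t = u_t·(1−s−f) + s.
Here 1−s−f = 0.480 and s = 0.026.
u_1 = 0.012000 × 0.480 + 0.026 = 0.031760.
u_2 = 0.031760 × 0.480 + 0.026 = 0.041245.

Unemployment rate after two quarters ≈ 4.12%.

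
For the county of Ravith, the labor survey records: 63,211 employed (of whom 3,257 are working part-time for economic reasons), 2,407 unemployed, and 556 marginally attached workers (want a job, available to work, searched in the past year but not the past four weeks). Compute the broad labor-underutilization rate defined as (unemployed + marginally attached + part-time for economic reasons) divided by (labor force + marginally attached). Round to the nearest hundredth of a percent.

Labor force = 63,211 + 2,407 = 65,618.
Numerator = 2,407 + 556 + 3,257 = 6,220.
Denominator = 65,618 + 556 = 66,174.
Broad rate = 6,220 / 66,174 = 9.40%.

Broad underutilization rate ≈ 9.40%.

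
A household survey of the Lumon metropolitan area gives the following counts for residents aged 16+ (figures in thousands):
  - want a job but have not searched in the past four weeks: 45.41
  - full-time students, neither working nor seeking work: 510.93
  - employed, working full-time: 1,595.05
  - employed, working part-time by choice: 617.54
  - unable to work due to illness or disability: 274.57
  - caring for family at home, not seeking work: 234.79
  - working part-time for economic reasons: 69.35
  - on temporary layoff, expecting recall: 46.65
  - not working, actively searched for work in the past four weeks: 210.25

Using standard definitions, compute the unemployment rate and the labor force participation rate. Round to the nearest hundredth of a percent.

Unemployment rate ≈ 10.12%; labor force participation rate ≈ 70.43%.

Employed = 1,595.05 + 617.54 + 69.35 = 2,281.94 thousand (anyone who worked, including part-time for economic reasons, counts as employed).
Unemployed = 46.65 + 210.25 = 256.90 thousand (jobless and actively searching, or on temporary layoff).
Labor force = 2,281.94 + 256.90 = 2,538.84 thousand.
Not in labor force = 45.41 + 510.93 + 274.57 + 234.79 = 1,065.70 thousand (those not working and not actively searching are outside the labor force — including those who want a job but have given up searching).
Civilian working-age population = 2,538.84 + 1,065.70 = 3,604.54 thousand.
Unemployment rate = 256.90 / 2,538.84 = 10.12%.
Labor force participation rate = 2,538.84 / 3,604.54 = 70.43%.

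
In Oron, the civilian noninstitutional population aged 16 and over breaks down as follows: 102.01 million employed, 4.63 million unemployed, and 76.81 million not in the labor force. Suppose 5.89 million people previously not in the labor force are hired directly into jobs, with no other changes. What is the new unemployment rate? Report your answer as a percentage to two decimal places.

Initially, labor force = 102.01 + 4.63 = 106.64 million, so u = 4.63/106.64 = 4.34%.
After the change, employed and labor force both rise by 5.89; unemployed unchanged → E = 107.90, U = 4.63, labor force = 112.53 million.
New unemployment rate = 4.63 / 112.53 = 4.11%.

New unemployment rate ≈ 4.11%.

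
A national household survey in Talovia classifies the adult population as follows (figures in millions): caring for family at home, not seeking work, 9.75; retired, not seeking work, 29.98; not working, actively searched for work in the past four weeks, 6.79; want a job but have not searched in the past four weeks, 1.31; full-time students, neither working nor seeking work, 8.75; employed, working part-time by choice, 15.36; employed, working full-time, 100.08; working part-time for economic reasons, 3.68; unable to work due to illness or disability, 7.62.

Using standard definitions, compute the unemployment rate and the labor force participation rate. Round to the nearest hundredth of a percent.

Employed = 15.36 + 100.08 + 3.68 = 119.12 million (anyone who worked, including part-time for economic reasons, counts as employed).
Unemployed = 6.79 million.
Labor force = 119.12 + 6.79 = 125.91 million.
Not in labor force = 9.75 + 29.98 + 1.31 + 8.75 + 7.62 = 57.41 million (those not working and not actively searching are outside the labor force — including those who want a job but have given up searching).
Civilian working-age population = 125.91 + 57.41 = 183.32 million.
Unemployment rate = 6.79 / 125.91 = 5.39%.
Labor force participation rate = 125.91 / 183.32 = 68.68%.

Unemployment rate ≈ 5.39%; labor force participation rate ≈ 68.68%.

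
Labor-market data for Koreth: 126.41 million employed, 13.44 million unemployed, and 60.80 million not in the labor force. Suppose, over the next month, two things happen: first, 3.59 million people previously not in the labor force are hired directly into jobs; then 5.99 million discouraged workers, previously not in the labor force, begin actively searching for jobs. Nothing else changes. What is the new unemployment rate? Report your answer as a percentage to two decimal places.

Initially, labor force = 126.41 + 13.44 = 139.85 million, so u = 13.44/139.85 = 9.61%.
After the first change, employed and labor force both rise by 3.59; unemployed unchanged → E = 130.00, U = 13.44, labor force = 143.44 million.
After the second change, unemployed and labor force both rise by 5.99 → E = 130.00, U = 19.43, labor force = 149.43 million.
New unemployment rate = 19.43 / 149.43 = 13.00%.

New unemployment rate ≈ 13.00%.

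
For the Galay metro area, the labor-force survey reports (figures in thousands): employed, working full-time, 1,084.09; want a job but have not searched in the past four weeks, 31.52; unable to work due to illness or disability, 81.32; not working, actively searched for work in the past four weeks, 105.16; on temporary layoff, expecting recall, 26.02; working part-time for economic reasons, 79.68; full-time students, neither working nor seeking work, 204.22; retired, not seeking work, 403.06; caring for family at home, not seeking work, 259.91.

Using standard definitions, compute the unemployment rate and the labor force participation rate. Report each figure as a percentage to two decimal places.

Employed = 1,084.09 + 79.68 = 1,163.77 thousand (anyone who worked, including part-time for economic reasons, counts as employed).
Unemployed = 105.16 + 26.02 = 131.18 thousand (jobless and actively searching, or on temporary layoff).
Labor force = 1,163.77 + 131.18 = 1,294.95 thousand.
Not in labor force = 31.52 + 81.32 + 204.22 + 403.06 + 259.91 = 980.03 thousand (those not working and not actively searching are outside the labor force — including those who want a job but have given up searching).
Civilian working-age population = 1,294.95 + 980.03 = 2,274.98 thousand.
Unemployment rate = 131.18 / 1,294.95 = 10.13%.
Labor force participation rate = 1,294.95 / 2,274.98 = 56.92%.

Unemployment rate ≈ 10.13%; labor force participation rate ≈ 56.92%.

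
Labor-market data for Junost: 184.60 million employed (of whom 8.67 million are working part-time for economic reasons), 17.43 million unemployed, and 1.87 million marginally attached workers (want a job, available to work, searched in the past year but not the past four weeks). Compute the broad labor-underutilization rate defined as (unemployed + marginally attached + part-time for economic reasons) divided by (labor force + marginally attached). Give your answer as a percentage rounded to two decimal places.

Labor force = 184.60 + 17.43 = 202.03 million.
Numerator = 17.43 + 1.87 + 8.67 = 27.97 million.
Denominator = 202.03 + 1.87 = 203.90 million.
Broad rate = 27.97 / 203.90 = 13.72%.

Broad underutilization rate ≈ 13.72%.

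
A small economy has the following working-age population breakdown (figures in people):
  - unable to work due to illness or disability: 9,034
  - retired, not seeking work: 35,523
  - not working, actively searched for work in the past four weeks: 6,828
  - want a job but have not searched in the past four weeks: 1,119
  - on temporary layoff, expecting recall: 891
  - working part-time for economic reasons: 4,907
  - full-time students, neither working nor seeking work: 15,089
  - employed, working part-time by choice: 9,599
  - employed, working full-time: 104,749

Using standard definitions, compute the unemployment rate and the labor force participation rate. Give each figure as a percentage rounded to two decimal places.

Unemployment rate ≈ 6.08%; labor force participation rate ≈ 67.63%.

Employed = 4,907 + 9,599 + 104,749 = 119,255 (anyone who worked, including part-time for economic reasons, counts as employed).
Unemployed = 6,828 + 891 = 7,719 (jobless and actively searching, or on temporary layoff).
Labor force = 119,255 + 7,719 = 126,974.
Not in labor force = 9,034 + 35,523 + 1,119 + 15,089 = 60,765 (those not working and not actively searching are outside the labor force — including those who want a job but have given up searching).
Civilian working-age population = 126,974 + 60,765 = 187,739.
Unemployment rate = 7,719 / 126,974 = 6.08%.
Labor force participation rate = 126,974 / 187,739 = 67.63%.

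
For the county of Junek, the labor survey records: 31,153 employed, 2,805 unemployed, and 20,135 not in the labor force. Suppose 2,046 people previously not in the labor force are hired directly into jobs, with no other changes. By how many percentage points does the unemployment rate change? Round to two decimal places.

The unemployment rate changes by −0.47 percentage points.

Initially, labor force = 31,153 + 2,805 = 33,958, so u = 2,805/33,958 = 8.26%.
After the change, employed and labor force both rise by 2,046; unemployed unchanged → E = 33,199, U = 2,805, labor force = 36,004.
New unemployment rate = 2,805 / 36,004 = 7.79%.
Change = 7.79% − 8.26% = −0.47 percentage points.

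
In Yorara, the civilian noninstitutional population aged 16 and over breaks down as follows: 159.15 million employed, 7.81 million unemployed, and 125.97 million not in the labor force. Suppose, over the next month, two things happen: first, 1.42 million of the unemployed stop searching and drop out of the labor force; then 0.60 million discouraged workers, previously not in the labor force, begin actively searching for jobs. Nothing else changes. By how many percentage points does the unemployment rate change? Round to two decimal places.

The unemployment rate changes by −0.47 percentage points.

Initially, labor force = 159.15 + 7.81 = 166.96 million, so u = 7.81/166.96 = 4.68%.
After the first change, unemployed and labor force both fall by 1.42 → E = 159.15, U = 6.39, labor force = 165.54 million.
After the second change, unemployed and labor force both rise by 0.60 → E = 159.15, U = 6.99, labor force = 166.14 million.
New unemployment rate = 6.99 / 166.14 = 4.21%.
Change = 4.21% − 4.68% = −0.47 percentage points.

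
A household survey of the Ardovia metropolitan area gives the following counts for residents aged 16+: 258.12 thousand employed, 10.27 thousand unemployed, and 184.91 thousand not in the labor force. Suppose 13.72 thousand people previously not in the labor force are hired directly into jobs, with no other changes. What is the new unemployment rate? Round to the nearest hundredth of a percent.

New unemployment rate ≈ 3.64%.

Initially, labor force = 258.12 + 10.27 = 268.39 thousand, so u = 10.27/268.39 = 3.83%.
After the change, employed and labor force both rise by 13.72; unemployed unchanged → E = 271.84, U = 10.27, labor force = 282.11 thousand.
New unemployment rate = 10.27 / 282.11 = 3.64%.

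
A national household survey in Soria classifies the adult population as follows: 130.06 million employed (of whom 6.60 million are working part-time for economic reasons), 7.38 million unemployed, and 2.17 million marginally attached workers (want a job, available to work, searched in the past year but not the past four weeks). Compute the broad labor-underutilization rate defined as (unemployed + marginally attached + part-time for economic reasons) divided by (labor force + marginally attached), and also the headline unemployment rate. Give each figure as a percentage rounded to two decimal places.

Broad underutilization rate ≈ 11.57%; headline unemployment rate ≈ 5.37%.

Labor force = 130.06 + 7.38 = 137.44 million.
Numerator = 7.38 + 2.17 + 6.60 = 16.15 million.
Denominator = 137.44 + 2.17 = 139.61 million.
Broad rate = 16.15 / 139.61 = 11.57%.
Headline unemployment rate = 7.38 / 137.44 = 5.37%.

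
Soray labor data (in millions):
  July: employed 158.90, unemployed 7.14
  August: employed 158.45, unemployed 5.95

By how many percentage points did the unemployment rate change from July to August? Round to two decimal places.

July: labor force = 158.90 + 7.14 = 166.04; u = 7.14/166.04 = 4.30%.
August: labor force = 158.45 + 5.95 = 164.40; u = 5.95/164.40 = 3.62%.
Change = 3.62% − 4.30% = −0.68 pp.

The unemployment rate changed by −0.68 percentage points.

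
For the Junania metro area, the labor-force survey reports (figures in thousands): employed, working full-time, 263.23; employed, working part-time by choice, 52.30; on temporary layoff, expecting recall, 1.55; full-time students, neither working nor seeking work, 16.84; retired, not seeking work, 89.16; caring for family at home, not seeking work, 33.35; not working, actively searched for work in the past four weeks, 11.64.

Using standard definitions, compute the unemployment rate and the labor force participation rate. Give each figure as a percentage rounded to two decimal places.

Unemployment rate ≈ 4.01%; labor force participation rate ≈ 70.23%.

Employed = 263.23 + 52.30 = 315.53 thousand.
Unemployed = 1.55 + 11.64 = 13.19 thousand (jobless and actively searching, or on temporary layoff).
Labor force = 315.53 + 13.19 = 328.72 thousand.
Not in labor force = 16.84 + 89.16 + 33.35 = 139.35 thousand (those not working and not actively searching are outside the labor force).
Civilian working-age population = 328.72 + 139.35 = 468.07 thousand.
Unemployment rate = 13.19 / 328.72 = 4.01%.
Labor force participation rate = 328.72 / 468.07 = 70.23%.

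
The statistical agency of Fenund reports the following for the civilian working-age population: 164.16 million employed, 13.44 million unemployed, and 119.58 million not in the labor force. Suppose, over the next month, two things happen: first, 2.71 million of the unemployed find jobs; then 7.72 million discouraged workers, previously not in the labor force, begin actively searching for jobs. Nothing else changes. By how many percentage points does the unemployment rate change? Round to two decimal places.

The unemployment rate changes by +2.39 percentage points.

Initially, labor force = 164.16 + 13.44 = 177.60 million, so u = 13.44/177.60 = 7.57%.
After the first change, unemployed falls and employed rises by 2.71; labor force unchanged → E = 166.87, U = 10.73, labor force = 177.60 million.
After the second change, unemployed and labor force both rise by 7.72 → E = 166.87, U = 18.45, labor force = 185.32 million.
New unemployment rate = 18.45 / 185.32 = 9.96%.
Change = 9.96% − 7.57% = +2.39 percentage points.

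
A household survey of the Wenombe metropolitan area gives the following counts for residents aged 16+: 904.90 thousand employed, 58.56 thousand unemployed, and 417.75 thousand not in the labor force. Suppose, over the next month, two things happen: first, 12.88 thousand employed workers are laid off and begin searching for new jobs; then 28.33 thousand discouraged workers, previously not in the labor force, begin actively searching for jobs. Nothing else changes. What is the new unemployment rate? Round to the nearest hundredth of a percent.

New unemployment rate ≈ 10.06%.

Initially, labor force = 904.90 + 58.56 = 963.46 thousand, so u = 58.56/963.46 = 6.08%.
After the first change, employed falls and unemployed rises by 12.88; labor force unchanged → E = 892.02, U = 71.44, labor force = 963.46 thousand.
After the second change, unemployed and labor force both rise by 28.33 → E = 892.02, U = 99.77, labor force = 991.79 thousand.
New unemployment rate = 99.77 / 991.79 = 10.06%.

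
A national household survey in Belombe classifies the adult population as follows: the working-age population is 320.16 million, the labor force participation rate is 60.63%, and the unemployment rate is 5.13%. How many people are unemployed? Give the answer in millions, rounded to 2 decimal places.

About 9.96 million are unemployed.

Labor force = 0.6063 × 320.16 = 194.11 million.
Unemployed = 0.0513 × 194.11 ≈ 9.96 million.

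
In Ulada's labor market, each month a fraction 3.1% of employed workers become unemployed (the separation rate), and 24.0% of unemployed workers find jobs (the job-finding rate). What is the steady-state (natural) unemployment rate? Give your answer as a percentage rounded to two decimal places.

At steady state the flows balance: s·E = f·U, so U/(E+U) = s/(s+f).
u* = 3.1 / (3.1 + 24.0) = 3.1 / 27.10 = 11.44%.

Steady-state unemployment rate ≈ 11.44%.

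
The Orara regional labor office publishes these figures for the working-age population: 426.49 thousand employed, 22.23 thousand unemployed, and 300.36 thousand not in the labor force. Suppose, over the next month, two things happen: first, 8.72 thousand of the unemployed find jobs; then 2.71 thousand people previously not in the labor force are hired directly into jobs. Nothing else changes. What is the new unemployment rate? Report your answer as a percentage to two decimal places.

Initially, labor force = 426.49 + 22.23 = 448.72 thousand, so u = 22.23/448.72 = 4.95%.
After the first change, unemployed falls and employed rises by 8.72; labor force unchanged → E = 435.21, U = 13.51, labor force = 448.72 thousand.
After the second change, employed and labor force both rise by 2.71; unemployed unchanged → E = 437.92, U = 13.51, labor force = 451.43 thousand.
New unemployment rate = 13.51 / 451.43 = 2.99%.

New unemployment rate ≈ 2.99%.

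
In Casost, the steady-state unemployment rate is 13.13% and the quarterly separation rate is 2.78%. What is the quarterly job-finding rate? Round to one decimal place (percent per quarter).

Job-finding rate ≈ 18.4% per quarter.

From u* = s/(s+f): f = s·(1−u)/u.
f = 2.78 × (1 − 0.1313) / 0.1313 = 2.4150 / 0.1313 ≈ 18.4% per quarter.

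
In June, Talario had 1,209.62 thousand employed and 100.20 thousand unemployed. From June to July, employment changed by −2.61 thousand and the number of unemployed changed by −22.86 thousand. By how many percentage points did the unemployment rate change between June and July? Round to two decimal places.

The unemployment rate changed by −1.63 percentage points.

June: labor force = 1,209.62 + 100.20 = 1,309.82; u = 100.20/1,309.82 = 7.65%.
July: labor force = 1,207.01 + 77.34 = 1,284.35; u = 77.34/1,284.35 = 6.02%.
Change = 6.02% − 7.65% = −1.63 pp.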